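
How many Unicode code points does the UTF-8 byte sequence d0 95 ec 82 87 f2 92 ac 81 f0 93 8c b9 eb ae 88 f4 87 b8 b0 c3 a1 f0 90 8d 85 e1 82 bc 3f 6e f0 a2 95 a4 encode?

Byte at offset 0: 0xD0 = 11010000 → 2-byte char (#1). Advance 2.
Byte at offset 2: 0xEC = 11101100 → 3-byte char (#2). Advance 3.
Byte at offset 5: 0xF2 = 11110010 → 4-byte char (#3). Advance 4.
Byte at offset 9: 0xF0 = 11110000 → 4-byte char (#4). Advance 4.
Byte at offset 13: 0xEB = 11101011 → 3-byte char (#5). Advance 3.
Byte at offset 16: 0xF4 = 11110100 → 4-byte char (#6). Advance 4.
Byte at offset 20: 0xC3 = 11000011 → 2-byte char (#7). Advance 2.
Byte at offset 22: 0xF0 = 11110000 → 4-byte char (#8). Advance 4.
Byte at offset 26: 0xE1 = 11100001 → 3-byte char (#9). Advance 3.
Byte at offset 29: 0x3F = 00111111 → 1-byte char (#10). Advance 1.
Byte at offset 30: 0x6E = 01101110 → 1-byte char (#11). Advance 1.
Byte at offset 31: 0xF0 = 11110000 → 4-byte char (#12). Advance 4.
Reached end at offset 35 after 12 code points.

12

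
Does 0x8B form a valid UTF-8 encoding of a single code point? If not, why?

Byte 0x8B = 10001011 has the form 10xxxxxx — a continuation byte — but there is no preceding leading byte.

invalid (continuation byte with no leading byte)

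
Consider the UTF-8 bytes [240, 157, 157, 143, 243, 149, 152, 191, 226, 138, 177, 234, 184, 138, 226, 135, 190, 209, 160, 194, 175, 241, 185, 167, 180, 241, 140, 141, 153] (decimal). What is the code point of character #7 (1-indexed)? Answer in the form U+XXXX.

Offset 0: leading byte 0xF0 = 11110000 → 4-byte char #1 = F0 9D 9D 8F.
Offset 4: leading byte 0xF3 = 11110011 → 4-byte char #2 = F3 95 98 BF.
Offset 8: leading byte 0xE2 = 11100010 → 3-byte char #3 = E2 8A B1.
Offset 11: leading byte 0xEA = 11101010 → 3-byte char #4 = EA B8 8A.
Offset 14: leading byte 0xE2 = 11100010 → 3-byte char #5 = E2 87 BE.
Offset 17: leading byte 0xD1 = 11010001 → 2-byte char #6 = D1 A0.
Offset 19: leading byte 0xC2 = 11000010 → 2-byte char #7 = C2 AF.
Leading byte 0xC2 = 11000010 matches 110xxxxx → 2-byte sequence.
Byte 1: 0xC2 = 11000010, payload 00010 (5 bits).
Byte 2: 0xAF = 10101111 (10xxxxxx ✓), payload 101111.
Concatenate: 00010101111 = 0xAF (11 bits → U+00AF).

U+00AF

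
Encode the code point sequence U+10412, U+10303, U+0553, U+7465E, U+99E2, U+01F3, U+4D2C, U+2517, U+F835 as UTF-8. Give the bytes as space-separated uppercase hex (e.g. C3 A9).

F0 90 90 92 F0 90 8C 83 D5 93 F1 B4 99 9E E9 A7 A2 C7 B3 E4 B4 AC E2 94 97 EF A0 B5

U+10412: 4-byte form → F0 90 90 92.
U+10303: 4-byte form → F0 90 8C 83.
U+0553: 2-byte form → D5 93.
U+7465E: 4-byte form → F1 B4 99 9E.
U+99E2: 3-byte form → E9 A7 A2.
U+01F3: 2-byte form → C7 B3.
U+4D2C: 3-byte form → E4 B4 AC.
U+2517: 3-byte form → E2 94 97.
U+F835: 3-byte form → EF A0 B5.
Concatenated (28 bytes): F0 90 90 92 F0 90 8C 83 D5 93 F1 B4 99 9E E9 A7 A2 C7 B3 E4 B4 AC E2 94 97 EF A0 B5.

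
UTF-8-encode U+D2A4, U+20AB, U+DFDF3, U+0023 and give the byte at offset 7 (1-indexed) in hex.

1-indexed offset 7 is 0-indexed offset 6.
U+D2A4 → 3-byte form ED 8A A4 at offsets 0–2.
U+20AB → 3-byte form E2 82 AB at offsets 3–5.
U+DFDF3 → 4-byte form F3 9F B7 B3 at offsets 6–9.
Offset 6 falls in char 3's range; it's byte 1 of F3 9F B7 B3 = 0xF3.

0xF3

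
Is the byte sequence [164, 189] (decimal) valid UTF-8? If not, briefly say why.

Byte 0xA4 = 10100100 has the form 10xxxxxx — a continuation byte — but there is no preceding leading byte.

invalid (continuation byte with no leading byte)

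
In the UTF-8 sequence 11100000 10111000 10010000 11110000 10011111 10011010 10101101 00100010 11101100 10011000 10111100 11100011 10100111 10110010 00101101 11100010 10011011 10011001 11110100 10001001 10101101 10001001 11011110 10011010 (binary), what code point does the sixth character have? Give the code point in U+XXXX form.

U+002D

Offset 0: leading byte 0xE0 = 11100000 → 3-byte char #1 = E0 B8 90.
Offset 3: leading byte 0xF0 = 11110000 → 4-byte char #2 = F0 9F 9A AD.
Offset 7: leading byte 0x22 = 00100010 → 1-byte char #3 = 22.
Offset 8: leading byte 0xEC = 11101100 → 3-byte char #4 = EC 98 BC.
Offset 11: leading byte 0xE3 = 11100011 → 3-byte char #5 = E3 A7 B2.
Offset 14: leading byte 0x2D = 00101101 → 1-byte char #6 = 2D.
Leading byte 0x2D = 00101101 matches 0xxxxxxx → 1-byte sequence.
Byte 1: 0x2D = 00101101, payload 0101101 (7 bits).
Concatenate: 0101101 = 0x2D (7 bits → U+002D).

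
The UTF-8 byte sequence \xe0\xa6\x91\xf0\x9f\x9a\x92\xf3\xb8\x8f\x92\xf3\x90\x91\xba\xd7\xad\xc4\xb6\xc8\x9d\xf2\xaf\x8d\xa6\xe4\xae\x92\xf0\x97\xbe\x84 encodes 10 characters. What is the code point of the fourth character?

U+D047A

Offset 0: leading byte 0xE0 = 11100000 → 3-byte char #1 = E0 A6 91.
Offset 3: leading byte 0xF0 = 11110000 → 4-byte char #2 = F0 9F 9A 92.
Offset 7: leading byte 0xF3 = 11110011 → 4-byte char #3 = F3 B8 8F 92.
Offset 11: leading byte 0xF3 = 11110011 → 4-byte char #4 = F3 90 91 BA.
Leading byte 0xF3 = 11110011 matches 11110xxx → 4-byte sequence.
Byte 1: 0xF3 = 11110011, payload 011 (3 bits).
Byte 2: 0x90 = 10010000 (10xxxxxx ✓), payload 010000.
Byte 3: 0x91 = 10010001 (10xxxxxx ✓), payload 010001.
Byte 4: 0xBA = 10111010 (10xxxxxx ✓), payload 111010.
Concatenate: 011010000010001111010 = 0xD047A (21 bits → U+D047A).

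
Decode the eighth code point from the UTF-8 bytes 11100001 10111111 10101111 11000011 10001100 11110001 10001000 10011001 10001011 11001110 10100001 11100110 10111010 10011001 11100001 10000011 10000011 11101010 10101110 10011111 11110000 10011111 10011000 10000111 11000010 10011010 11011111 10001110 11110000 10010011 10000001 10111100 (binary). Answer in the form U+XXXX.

Offset 0: leading byte 0xE1 = 11100001 → 3-byte char #1 = E1 BF AF.
Offset 3: leading byte 0xC3 = 11000011 → 2-byte char #2 = C3 8C.
Offset 5: leading byte 0xF1 = 11110001 → 4-byte char #3 = F1 88 99 8B.
Offset 9: leading byte 0xCE = 11001110 → 2-byte char #4 = CE A1.
Offset 11: leading byte 0xE6 = 11100110 → 3-byte char #5 = E6 BA 99.
Offset 14: leading byte 0xE1 = 11100001 → 3-byte char #6 = E1 83 83.
Offset 17: leading byte 0xEA = 11101010 → 3-byte char #7 = EA AE 9F.
Offset 20: leading byte 0xF0 = 11110000 → 4-byte char #8 = F0 9F 98 87.
Leading byte 0xF0 = 11110000 matches 11110xxx → 4-byte sequence.
Byte 1: 0xF0 = 11110000, payload 000 (3 bits).
Byte 2: 0x9F = 10011111 (10xxxxxx ✓), payload 011111.
Byte 3: 0x98 = 10011000 (10xxxxxx ✓), payload 011000.
Byte 4: 0x87 = 10000111 (10xxxxxx ✓), payload 000111.
Concatenate: 000011111011000000111 = 0x1F607 (21 bits → U+1F607).

U+1F607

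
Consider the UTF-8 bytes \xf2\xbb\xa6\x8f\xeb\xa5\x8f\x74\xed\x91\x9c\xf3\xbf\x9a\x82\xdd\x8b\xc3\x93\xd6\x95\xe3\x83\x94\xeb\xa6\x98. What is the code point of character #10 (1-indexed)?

Offset 0: leading byte 0xF2 = 11110010 → 4-byte char #1 = F2 BB A6 8F.
Offset 4: leading byte 0xEB = 11101011 → 3-byte char #2 = EB A5 8F.
Offset 7: leading byte 0x74 = 01110100 → 1-byte char #3 = 74.
Offset 8: leading byte 0xED = 11101101 → 3-byte char #4 = ED 91 9C.
Offset 11: leading byte 0xF3 = 11110011 → 4-byte char #5 = F3 BF 9A 82.
Offset 15: leading byte 0xDD = 11011101 → 2-byte char #6 = DD 8B.
Offset 17: leading byte 0xC3 = 11000011 → 2-byte char #7 = C3 93.
Offset 19: leading byte 0xD6 = 11010110 → 2-byte char #8 = D6 95.
Offset 21: leading byte 0xE3 = 11100011 → 3-byte char #9 = E3 83 94.
Offset 24: leading byte 0xEB = 11101011 → 3-byte char #10 = EB A6 98.
Leading byte 0xEB = 11101011 matches 1110xxxx → 3-byte sequence.
Byte 1: 0xEB = 11101011, payload 1011 (4 bits).
Byte 2: 0xA6 = 10100110 (10xxxxxx ✓), payload 100110.
Byte 3: 0x98 = 10011000 (10xxxxxx ✓), payload 011000.
Concatenate: 1011100110011000 = 0xB998 (16 bits → U+B998).

U+B998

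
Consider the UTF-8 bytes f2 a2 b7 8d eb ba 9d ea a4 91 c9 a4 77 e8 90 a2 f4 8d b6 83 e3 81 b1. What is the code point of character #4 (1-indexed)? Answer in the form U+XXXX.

Offset 0: leading byte 0xF2 = 11110010 → 4-byte char #1 = F2 A2 B7 8D.
Offset 4: leading byte 0xEB = 11101011 → 3-byte char #2 = EB BA 9D.
Offset 7: leading byte 0xEA = 11101010 → 3-byte char #3 = EA A4 91.
Offset 10: leading byte 0xC9 = 11001001 → 2-byte char #4 = C9 A4.
Leading byte 0xC9 = 11001001 matches 110xxxxx → 2-byte sequence.
Byte 1: 0xC9 = 11001001, payload 01001 (5 bits).
Byte 2: 0xA4 = 10100100 (10xxxxxx ✓), payload 100100.
Concatenate: 01001100100 = 0x264 (11 bits → U+0264).

U+0264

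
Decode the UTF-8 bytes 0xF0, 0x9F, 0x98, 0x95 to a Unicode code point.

U+1F615

Leading byte 0xF0 = 11110000 matches 11110xxx → 4-byte sequence.
Byte 1: 0xF0 = 11110000, payload 000 (3 bits).
Byte 2: 0x9F = 10011111 (10xxxxxx ✓), payload 011111.
Byte 3: 0x98 = 10011000 (10xxxxxx ✓), payload 011000.
Byte 4: 0x95 = 10010101 (10xxxxxx ✓), payload 010101.
Concatenate: 000011111011000010101 = 0x1F615 (21 bits → U+1F615).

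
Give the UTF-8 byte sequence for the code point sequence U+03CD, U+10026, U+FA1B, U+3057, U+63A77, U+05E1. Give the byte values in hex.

U+03CD: 2-byte form → CF 8D.
U+10026: 4-byte form → F0 90 80 A6.
U+FA1B: 3-byte form → EF A8 9B.
U+3057: 3-byte form → E3 81 97.
U+63A77: 4-byte form → F1 A3 A9 B7.
U+05E1: 2-byte form → D7 A1.
Concatenated (18 bytes): CF 8D F0 90 80 A6 EF A8 9B E3 81 97 F1 A3 A9 B7 D7 A1.

CF 8D F0 90 80 A6 EF A8 9B E3 81 97 F1 A3 A9 B7 D7 A1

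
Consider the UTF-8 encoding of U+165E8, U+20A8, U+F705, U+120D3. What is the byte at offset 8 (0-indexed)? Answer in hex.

U+165E8 → 4-byte form F0 96 97 A8 at offsets 0–3.
U+20A8 → 3-byte form E2 82 A8 at offsets 4–6.
U+F705 → 3-byte form EF 9C 85 at offsets 7–9.
Offset 8 falls in char 3's range; it's byte 2 of EF 9C 85 = 0x9C.

0x9C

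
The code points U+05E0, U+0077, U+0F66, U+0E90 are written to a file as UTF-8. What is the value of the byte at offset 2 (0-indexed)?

U+05E0 → 2-byte form D7 A0 at offsets 0–1.
U+0077 → 1-byte form 77 at offsets 2–2.
Offset 2 falls in char 2's range; it's byte 1 of 77 = 0x77.

0x77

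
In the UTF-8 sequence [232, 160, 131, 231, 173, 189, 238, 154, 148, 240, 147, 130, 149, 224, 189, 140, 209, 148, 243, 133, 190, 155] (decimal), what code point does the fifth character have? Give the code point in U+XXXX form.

Offset 0: leading byte 0xE8 = 11101000 → 3-byte char #1 = E8 A0 83.
Offset 3: leading byte 0xE7 = 11100111 → 3-byte char #2 = E7 AD BD.
Offset 6: leading byte 0xEE = 11101110 → 3-byte char #3 = EE 9A 94.
Offset 9: leading byte 0xF0 = 11110000 → 4-byte char #4 = F0 93 82 95.
Offset 13: leading byte 0xE0 = 11100000 → 3-byte char #5 = E0 BD 8C.
Leading byte 0xE0 = 11100000 matches 1110xxxx → 3-byte sequence.
Byte 1: 0xE0 = 11100000, payload 0000 (4 bits).
Byte 2: 0xBD = 10111101 (10xxxxxx ✓), payload 111101.
Byte 3: 0x8C = 10001100 (10xxxxxx ✓), payload 001100.
Concatenate: 0000111101001100 = 0xF4C (16 bits → U+0F4C).

U+0F4C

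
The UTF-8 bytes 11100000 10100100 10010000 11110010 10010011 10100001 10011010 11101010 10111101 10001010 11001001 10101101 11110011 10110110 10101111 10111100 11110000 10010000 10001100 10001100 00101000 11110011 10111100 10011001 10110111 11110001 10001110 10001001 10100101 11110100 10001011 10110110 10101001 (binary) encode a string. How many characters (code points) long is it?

Byte at offset 0: 0xE0 = 11100000 → 3-byte char (#1). Advance 3.
Byte at offset 3: 0xF2 = 11110010 → 4-byte char (#2). Advance 4.
Byte at offset 7: 0xEA = 11101010 → 3-byte char (#3). Advance 3.
Byte at offset 10: 0xC9 = 11001001 → 2-byte char (#4). Advance 2.
Byte at offset 12: 0xF3 = 11110011 → 4-byte char (#5). Advance 4.
Byte at offset 16: 0xF0 = 11110000 → 4-byte char (#6). Advance 4.
Byte at offset 20: 0x28 = 00101000 → 1-byte char (#7). Advance 1.
Byte at offset 21: 0xF3 = 11110011 → 4-byte char (#8). Advance 4.
Byte at offset 25: 0xF1 = 11110001 → 4-byte char (#9). Advance 4.
Byte at offset 29: 0xF4 = 11110100 → 4-byte char (#10). Advance 4.
Reached end at offset 33 after 10 code points.

10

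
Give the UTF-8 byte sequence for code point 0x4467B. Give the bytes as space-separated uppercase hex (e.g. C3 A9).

U+4467B = 0x4467B = 280187 decimal. In range U+10000–U+10FFFF → 4-byte form: 11110xxx 10xxxxxx 10xxxxxx 10xxxxxx.
Binary (21 bits): 001000100011001111011.
Split 3+6+6+6: 001 | 000100 | 011001 | 111011.
Byte 1: 11110001 = 0xF1.
Byte 2: 10000100 = 0x84.
Byte 3: 10011001 = 0x99.
Byte 4: 10111011 = 0xBB.

F1 84 99 BB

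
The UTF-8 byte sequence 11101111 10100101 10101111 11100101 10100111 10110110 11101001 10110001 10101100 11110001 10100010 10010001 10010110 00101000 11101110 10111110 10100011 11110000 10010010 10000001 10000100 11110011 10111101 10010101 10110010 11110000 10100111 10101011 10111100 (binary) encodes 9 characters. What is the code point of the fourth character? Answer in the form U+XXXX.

Offset 0: leading byte 0xEF = 11101111 → 3-byte char #1 = EF A5 AF.
Offset 3: leading byte 0xE5 = 11100101 → 3-byte char #2 = E5 A7 B6.
Offset 6: leading byte 0xE9 = 11101001 → 3-byte char #3 = E9 B1 AC.
Offset 9: leading byte 0xF1 = 11110001 → 4-byte char #4 = F1 A2 91 96.
Leading byte 0xF1 = 11110001 matches 11110xxx → 4-byte sequence.
Byte 1: 0xF1 = 11110001, payload 001 (3 bits).
Byte 2: 0xA2 = 10100010 (10xxxxxx ✓), payload 100010.
Byte 3: 0x91 = 10010001 (10xxxxxx ✓), payload 010001.
Byte 4: 0x96 = 10010110 (10xxxxxx ✓), payload 010110.
Concatenate: 001100010010001010110 = 0x62456 (21 bits → U+62456).

U+62456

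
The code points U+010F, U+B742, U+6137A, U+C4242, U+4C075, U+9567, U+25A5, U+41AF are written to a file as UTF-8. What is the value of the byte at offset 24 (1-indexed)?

0xE4

1-indexed offset 24 is 0-indexed offset 23.
U+010F → 2-byte form C4 8F at offsets 0–1.
U+B742 → 3-byte form EB 9D 82 at offsets 2–4.
U+6137A → 4-byte form F1 A1 8D BA at offsets 5–8.
U+C4242 → 4-byte form F3 84 89 82 at offsets 9–12.
U+4C075 → 4-byte form F1 8C 81 B5 at offsets 13–16.
U+9567 → 3-byte form E9 95 A7 at offsets 17–19.
U+25A5 → 3-byte form E2 96 A5 at offsets 20–22.
U+41AF → 3-byte form E4 86 AF at offsets 23–25.
Offset 23 falls in char 8's range; it's byte 1 of E4 86 AF = 0xE4.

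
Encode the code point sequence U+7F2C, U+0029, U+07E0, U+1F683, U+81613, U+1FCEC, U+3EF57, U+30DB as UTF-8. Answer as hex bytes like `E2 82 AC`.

U+7F2C: 3-byte form → E7 BC AC.
U+0029: 1-byte form → 29.
U+07E0: 2-byte form → DF A0.
U+1F683: 4-byte form → F0 9F 9A 83.
U+81613: 4-byte form → F2 81 98 93.
U+1FCEC: 4-byte form → F0 9F B3 AC.
U+3EF57: 4-byte form → F0 BE BD 97.
U+30DB: 3-byte form → E3 83 9B.
Concatenated (25 bytes): E7 BC AC 29 DF A0 F0 9F 9A 83 F2 81 98 93 F0 9F B3 AC F0 BE BD 97 E3 83 9B.

E7 BC AC 29 DF A0 F0 9F 9A 83 F2 81 98 93 F0 9F B3 AC F0 BE BD 97 E3 83 9B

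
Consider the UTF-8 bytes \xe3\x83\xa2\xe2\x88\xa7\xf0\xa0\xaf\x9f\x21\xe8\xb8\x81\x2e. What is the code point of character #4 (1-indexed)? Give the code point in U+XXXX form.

Offset 0: leading byte 0xE3 = 11100011 → 3-byte char #1 = E3 83 A2.
Offset 3: leading byte 0xE2 = 11100010 → 3-byte char #2 = E2 88 A7.
Offset 6: leading byte 0xF0 = 11110000 → 4-byte char #3 = F0 A0 AF 9F.
Offset 10: leading byte 0x21 = 00100001 → 1-byte char #4 = 21.
Leading byte 0x21 = 00100001 matches 0xxxxxxx → 1-byte sequence.
Byte 1: 0x21 = 00100001, payload 0100001 (7 bits).
Concatenate: 0100001 = 0x21 (7 bits → U+0021).

U+0021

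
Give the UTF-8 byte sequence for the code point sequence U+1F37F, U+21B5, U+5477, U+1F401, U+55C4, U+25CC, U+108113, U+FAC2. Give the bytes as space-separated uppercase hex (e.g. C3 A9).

F0 9F 8D BF E2 86 B5 E5 91 B7 F0 9F 90 81 E5 97 84 E2 97 8C F4 88 84 93 EF AB 82

U+1F37F: 4-byte form → F0 9F 8D BF.
U+21B5: 3-byte form → E2 86 B5.
U+5477: 3-byte form → E5 91 B7.
U+1F401: 4-byte form → F0 9F 90 81.
U+55C4: 3-byte form → E5 97 84.
U+25CC: 3-byte form → E2 97 8C.
U+108113: 4-byte form → F4 88 84 93.
U+FAC2: 3-byte form → EF AB 82.
Concatenated (27 bytes): F0 9F 8D BF E2 86 B5 E5 91 B7 F0 9F 90 81 E5 97 84 E2 97 8C F4 88 84 93 EF AB 82.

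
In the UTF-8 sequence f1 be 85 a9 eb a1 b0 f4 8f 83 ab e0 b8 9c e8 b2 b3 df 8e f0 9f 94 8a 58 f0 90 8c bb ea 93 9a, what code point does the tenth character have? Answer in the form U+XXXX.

Offset 0: leading byte 0xF1 = 11110001 → 4-byte char #1 = F1 BE 85 A9.
Offset 4: leading byte 0xEB = 11101011 → 3-byte char #2 = EB A1 B0.
Offset 7: leading byte 0xF4 = 11110100 → 4-byte char #3 = F4 8F 83 AB.
Offset 11: leading byte 0xE0 = 11100000 → 3-byte char #4 = E0 B8 9C.
Offset 14: leading byte 0xE8 = 11101000 → 3-byte char #5 = E8 B2 B3.
Offset 17: leading byte 0xDF = 11011111 → 2-byte char #6 = DF 8E.
Offset 19: leading byte 0xF0 = 11110000 → 4-byte char #7 = F0 9F 94 8A.
Offset 23: leading byte 0x58 = 01011000 → 1-byte char #8 = 58.
Offset 24: leading byte 0xF0 = 11110000 → 4-byte char #9 = F0 90 8C BB.
Offset 28: leading byte 0xEA = 11101010 → 3-byte char #10 = EA 93 9A.
Leading byte 0xEA = 11101010 matches 1110xxxx → 3-byte sequence.
Byte 1: 0xEA = 11101010, payload 1010 (4 bits).
Byte 2: 0x93 = 10010011 (10xxxxxx ✓), payload 010011.
Byte 3: 0x9A = 10011010 (10xxxxxx ✓), payload 011010.
Concatenate: 1010010011011010 = 0xA4DA (16 bits → U+A4DA).

U+A4DA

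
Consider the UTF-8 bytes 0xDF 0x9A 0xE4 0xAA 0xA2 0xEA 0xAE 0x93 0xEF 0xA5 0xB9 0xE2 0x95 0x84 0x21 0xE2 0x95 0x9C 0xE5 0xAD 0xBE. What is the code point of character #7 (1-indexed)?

U+255C

Offset 0: leading byte 0xDF = 11011111 → 2-byte char #1 = DF 9A.
Offset 2: leading byte 0xE4 = 11100100 → 3-byte char #2 = E4 AA A2.
Offset 5: leading byte 0xEA = 11101010 → 3-byte char #3 = EA AE 93.
Offset 8: leading byte 0xEF = 11101111 → 3-byte char #4 = EF A5 B9.
Offset 11: leading byte 0xE2 = 11100010 → 3-byte char #5 = E2 95 84.
Offset 14: leading byte 0x21 = 00100001 → 1-byte char #6 = 21.
Offset 15: leading byte 0xE2 = 11100010 → 3-byte char #7 = E2 95 9C.
Leading byte 0xE2 = 11100010 matches 1110xxxx → 3-byte sequence.
Byte 1: 0xE2 = 11100010, payload 0010 (4 bits).
Byte 2: 0x95 = 10010101 (10xxxxxx ✓), payload 010101.
Byte 3: 0x9C = 10011100 (10xxxxxx ✓), payload 011100.
Concatenate: 0010010101011100 = 0x255C (16 bits → U+255C).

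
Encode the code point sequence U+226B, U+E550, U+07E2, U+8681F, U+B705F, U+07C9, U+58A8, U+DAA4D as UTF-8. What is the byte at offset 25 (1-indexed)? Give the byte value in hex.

0x8D

1-indexed offset 25 is 0-indexed offset 24.
U+226B → 3-byte form E2 89 AB at offsets 0–2.
U+E550 → 3-byte form EE 95 90 at offsets 3–5.
U+07E2 → 2-byte form DF A2 at offsets 6–7.
U+8681F → 4-byte form F2 86 A0 9F at offsets 8–11.
U+B705F → 4-byte form F2 B7 81 9F at offsets 12–15.
U+07C9 → 2-byte form DF 89 at offsets 16–17.
U+58A8 → 3-byte form E5 A2 A8 at offsets 18–20.
U+DAA4D → 4-byte form F3 9A A9 8D at offsets 21–24.
Offset 24 falls in char 8's range; it's byte 4 of F3 9A A9 8D = 0x8D.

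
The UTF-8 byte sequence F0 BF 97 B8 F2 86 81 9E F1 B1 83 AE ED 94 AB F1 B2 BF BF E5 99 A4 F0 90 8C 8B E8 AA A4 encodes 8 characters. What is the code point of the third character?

Offset 0: leading byte 0xF0 = 11110000 → 4-byte char #1 = F0 BF 97 B8.
Offset 4: leading byte 0xF2 = 11110010 → 4-byte char #2 = F2 86 81 9E.
Offset 8: leading byte 0xF1 = 11110001 → 4-byte char #3 = F1 B1 83 AE.
Leading byte 0xF1 = 11110001 matches 11110xxx → 4-byte sequence.
Byte 1: 0xF1 = 11110001, payload 001 (3 bits).
Byte 2: 0xB1 = 10110001 (10xxxxxx ✓), payload 110001.
Byte 3: 0x83 = 10000011 (10xxxxxx ✓), payload 000011.
Byte 4: 0xAE = 10101110 (10xxxxxx ✓), payload 101110.
Concatenate: 001110001000011101110 = 0x710EE (21 bits → U+710EE).

U+710EE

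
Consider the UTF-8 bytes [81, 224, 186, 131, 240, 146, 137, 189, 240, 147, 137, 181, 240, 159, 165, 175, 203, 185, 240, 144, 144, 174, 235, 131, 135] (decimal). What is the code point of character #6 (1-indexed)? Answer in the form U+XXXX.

Offset 0: leading byte 0x51 = 01010001 → 1-byte char #1 = 51.
Offset 1: leading byte 0xE0 = 11100000 → 3-byte char #2 = E0 BA 83.
Offset 4: leading byte 0xF0 = 11110000 → 4-byte char #3 = F0 92 89 BD.
Offset 8: leading byte 0xF0 = 11110000 → 4-byte char #4 = F0 93 89 B5.
Offset 12: leading byte 0xF0 = 11110000 → 4-byte char #5 = F0 9F A5 AF.
Offset 16: leading byte 0xCB = 11001011 → 2-byte char #6 = CB B9.
Leading byte 0xCB = 11001011 matches 110xxxxx → 2-byte sequence.
Byte 1: 0xCB = 11001011, payload 01011 (5 bits).
Byte 2: 0xB9 = 10111001 (10xxxxxx ✓), payload 111001.
Concatenate: 01011111001 = 0x2F9 (11 bits → U+02F9).

U+02F9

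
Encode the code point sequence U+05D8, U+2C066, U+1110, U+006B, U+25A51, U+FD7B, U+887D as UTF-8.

U+05D8: 2-byte form → D7 98.
U+2C066: 4-byte form → F0 AC 81 A6.
U+1110: 3-byte form → E1 84 90.
U+006B: 1-byte form → 6B.
U+25A51: 4-byte form → F0 A5 A9 91.
U+FD7B: 3-byte form → EF B5 BB.
U+887D: 3-byte form → E8 A1 BD.
Concatenated (20 bytes): D7 98 F0 AC 81 A6 E1 84 90 6B F0 A5 A9 91 EF B5 BB E8 A1 BD.

D7 98 F0 AC 81 A6 E1 84 90 6B F0 A5 A9 91 EF B5 BB E8 A1 BD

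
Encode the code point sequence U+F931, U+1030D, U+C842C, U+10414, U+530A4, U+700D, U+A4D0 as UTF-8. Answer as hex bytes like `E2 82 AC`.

U+F931: 3-byte form → EF A4 B1.
U+1030D: 4-byte form → F0 90 8C 8D.
U+C842C: 4-byte form → F3 88 90 AC.
U+10414: 4-byte form → F0 90 90 94.
U+530A4: 4-byte form → F1 93 82 A4.
U+700D: 3-byte form → E7 80 8D.
U+A4D0: 3-byte form → EA 93 90.
Concatenated (25 bytes): EF A4 B1 F0 90 8C 8D F3 88 90 AC F0 90 90 94 F1 93 82 A4 E7 80 8D EA 93 90.

EF A4 B1 F0 90 8C 8D F3 88 90 AC F0 90 90 94 F1 93 82 A4 E7 80 8D EA 93 90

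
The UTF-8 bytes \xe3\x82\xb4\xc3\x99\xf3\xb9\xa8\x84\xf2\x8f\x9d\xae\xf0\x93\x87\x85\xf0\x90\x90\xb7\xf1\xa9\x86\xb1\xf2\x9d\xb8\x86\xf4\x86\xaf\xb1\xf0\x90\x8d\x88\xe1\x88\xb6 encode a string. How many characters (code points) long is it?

11

Byte at offset 0: 0xE3 = 11100011 → 3-byte char (#1). Advance 3.
Byte at offset 3: 0xC3 = 11000011 → 2-byte char (#2). Advance 2.
Byte at offset 5: 0xF3 = 11110011 → 4-byte char (#3). Advance 4.
Byte at offset 9: 0xF2 = 11110010 → 4-byte char (#4). Advance 4.
Byte at offset 13: 0xF0 = 11110000 → 4-byte char (#5). Advance 4.
Byte at offset 17: 0xF0 = 11110000 → 4-byte char (#6). Advance 4.
Byte at offset 21: 0xF1 = 11110001 → 4-byte char (#7). Advance 4.
Byte at offset 25: 0xF2 = 11110010 → 4-byte char (#8). Advance 4.
Byte at offset 29: 0xF4 = 11110100 → 4-byte char (#9). Advance 4.
Byte at offset 33: 0xF0 = 11110000 → 4-byte char (#10). Advance 4.
Byte at offset 37: 0xE1 = 11100001 → 3-byte char (#11). Advance 3.
Reached end at offset 40 after 11 code points.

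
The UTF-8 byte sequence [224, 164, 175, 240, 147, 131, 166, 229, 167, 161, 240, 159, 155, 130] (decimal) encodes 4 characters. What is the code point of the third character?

U+59E1

Offset 0: leading byte 0xE0 = 11100000 → 3-byte char #1 = E0 A4 AF.
Offset 3: leading byte 0xF0 = 11110000 → 4-byte char #2 = F0 93 83 A6.
Offset 7: leading byte 0xE5 = 11100101 → 3-byte char #3 = E5 A7 A1.
Leading byte 0xE5 = 11100101 matches 1110xxxx → 3-byte sequence.
Byte 1: 0xE5 = 11100101, payload 0101 (4 bits).
Byte 2: 0xA7 = 10100111 (10xxxxxx ✓), payload 100111.
Byte 3: 0xA1 = 10100001 (10xxxxxx ✓), payload 100001.
Concatenate: 0101100111100001 = 0x59E1 (16 bits → U+59E1).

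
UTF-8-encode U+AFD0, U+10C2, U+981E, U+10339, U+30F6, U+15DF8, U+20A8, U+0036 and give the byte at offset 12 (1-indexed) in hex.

0x8C

1-indexed offset 12 is 0-indexed offset 11.
U+AFD0 → 3-byte form EA BF 90 at offsets 0–2.
U+10C2 → 3-byte form E1 83 82 at offsets 3–5.
U+981E → 3-byte form E9 A0 9E at offsets 6–8.
U+10339 → 4-byte form F0 90 8C B9 at offsets 9–12.
Offset 11 falls in char 4's range; it's byte 3 of F0 90 8C B9 = 0x8C.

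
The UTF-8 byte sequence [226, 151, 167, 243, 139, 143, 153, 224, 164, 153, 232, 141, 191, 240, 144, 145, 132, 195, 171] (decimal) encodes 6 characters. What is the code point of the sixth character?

U+00EB

Offset 0: leading byte 0xE2 = 11100010 → 3-byte char #1 = E2 97 A7.
Offset 3: leading byte 0xF3 = 11110011 → 4-byte char #2 = F3 8B 8F 99.
Offset 7: leading byte 0xE0 = 11100000 → 3-byte char #3 = E0 A4 99.
Offset 10: leading byte 0xE8 = 11101000 → 3-byte char #4 = E8 8D BF.
Offset 13: leading byte 0xF0 = 11110000 → 4-byte char #5 = F0 90 91 84.
Offset 17: leading byte 0xC3 = 11000011 → 2-byte char #6 = C3 AB.
Leading byte 0xC3 = 11000011 matches 110xxxxx → 2-byte sequence.
Byte 1: 0xC3 = 11000011, payload 00011 (5 bits).
Byte 2: 0xAB = 10101011 (10xxxxxx ✓), payload 101011.
Concatenate: 00011101011 = 0xEB (11 bits → U+00EB).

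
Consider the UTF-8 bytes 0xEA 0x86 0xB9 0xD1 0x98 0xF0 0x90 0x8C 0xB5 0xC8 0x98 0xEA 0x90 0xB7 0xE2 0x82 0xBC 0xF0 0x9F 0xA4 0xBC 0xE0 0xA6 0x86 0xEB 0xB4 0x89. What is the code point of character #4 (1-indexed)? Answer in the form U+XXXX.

Offset 0: leading byte 0xEA = 11101010 → 3-byte char #1 = EA 86 B9.
Offset 3: leading byte 0xD1 = 11010001 → 2-byte char #2 = D1 98.
Offset 5: leading byte 0xF0 = 11110000 → 4-byte char #3 = F0 90 8C B5.
Offset 9: leading byte 0xC8 = 11001000 → 2-byte char #4 = C8 98.
Leading byte 0xC8 = 11001000 matches 110xxxxx → 2-byte sequence.
Byte 1: 0xC8 = 11001000, payload 01000 (5 bits).
Byte 2: 0x98 = 10011000 (10xxxxxx ✓), payload 011000.
Concatenate: 01000011000 = 0x218 (11 bits → U+0218).

U+0218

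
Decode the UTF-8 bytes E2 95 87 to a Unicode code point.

Leading byte 0xE2 = 11100010 matches 1110xxxx → 3-byte sequence.
Byte 1: 0xE2 = 11100010, payload 0010 (4 bits).
Byte 2: 0x95 = 10010101 (10xxxxxx ✓), payload 010101.
Byte 3: 0x87 = 10000111 (10xxxxxx ✓), payload 000111.
Concatenate: 0010010101000111 = 0x2547 (16 bits → U+2547).

U+2547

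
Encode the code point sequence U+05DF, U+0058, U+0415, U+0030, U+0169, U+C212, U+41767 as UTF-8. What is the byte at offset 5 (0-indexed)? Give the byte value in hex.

U+05DF → 2-byte form D7 9F at offsets 0–1.
U+0058 → 1-byte form 58 at offsets 2–2.
U+0415 → 2-byte form D0 95 at offsets 3–4.
U+0030 → 1-byte form 30 at offsets 5–5.
Offset 5 falls in char 4's range; it's byte 1 of 30 = 0x30.

0x30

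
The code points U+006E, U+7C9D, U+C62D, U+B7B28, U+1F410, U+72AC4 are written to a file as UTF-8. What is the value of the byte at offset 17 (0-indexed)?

U+006E → 1-byte form 6E at offsets 0–0.
U+7C9D → 3-byte form E7 B2 9D at offsets 1–3.
U+C62D → 3-byte form EC 98 AD at offsets 4–6.
U+B7B28 → 4-byte form F2 B7 AC A8 at offsets 7–10.
U+1F410 → 4-byte form F0 9F 90 90 at offsets 11–14.
U+72AC4 → 4-byte form F1 B2 AB 84 at offsets 15–18.
Offset 17 falls in char 6's range; it's byte 3 of F1 B2 AB 84 = 0xAB.

0xAB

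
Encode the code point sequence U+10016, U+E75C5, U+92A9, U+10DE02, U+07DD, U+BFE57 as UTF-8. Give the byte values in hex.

U+10016: 4-byte form → F0 90 80 96.
U+E75C5: 4-byte form → F3 A7 97 85.
U+92A9: 3-byte form → E9 8A A9.
U+10DE02: 4-byte form → F4 8D B8 82.
U+07DD: 2-byte form → DF 9D.
U+BFE57: 4-byte form → F2 BF B9 97.
Concatenated (21 bytes): F0 90 80 96 F3 A7 97 85 E9 8A A9 F4 8D B8 82 DF 9D F2 BF B9 97.

F0 90 80 96 F3 A7 97 85 E9 8A A9 F4 8D B8 82 DF 9D F2 BF B9 97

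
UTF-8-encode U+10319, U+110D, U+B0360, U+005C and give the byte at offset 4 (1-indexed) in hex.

0x99

1-indexed offset 4 is 0-indexed offset 3.
U+10319 → 4-byte form F0 90 8C 99 at offsets 0–3.
Offset 3 falls in char 1's range; it's byte 4 of F0 90 8C 99 = 0x99.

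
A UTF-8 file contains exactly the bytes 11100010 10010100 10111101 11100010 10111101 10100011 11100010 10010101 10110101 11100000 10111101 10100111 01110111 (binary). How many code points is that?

Byte at offset 0: 0xE2 = 11100010 → 3-byte char (#1). Advance 3.
Byte at offset 3: 0xE2 = 11100010 → 3-byte char (#2). Advance 3.
Byte at offset 6: 0xE2 = 11100010 → 3-byte char (#3). Advance 3.
Byte at offset 9: 0xE0 = 11100000 → 3-byte char (#4). Advance 3.
Byte at offset 12: 0x77 = 01110111 → 1-byte char (#5). Advance 1.
Reached end at offset 13 after 5 code points.

5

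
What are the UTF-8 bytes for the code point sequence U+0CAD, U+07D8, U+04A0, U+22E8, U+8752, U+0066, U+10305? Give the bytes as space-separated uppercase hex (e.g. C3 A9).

U+0CAD: 3-byte form → E0 B2 AD.
U+07D8: 2-byte form → DF 98.
U+04A0: 2-byte form → D2 A0.
U+22E8: 3-byte form → E2 8B A8.
U+8752: 3-byte form → E8 9D 92.
U+0066: 1-byte form → 66.
U+10305: 4-byte form → F0 90 8C 85.
Concatenated (18 bytes): E0 B2 AD DF 98 D2 A0 E2 8B A8 E8 9D 92 66 F0 90 8C 85.

E0 B2 AD DF 98 D2 A0 E2 8B A8 E8 9D 92 66 F0 90 8C 85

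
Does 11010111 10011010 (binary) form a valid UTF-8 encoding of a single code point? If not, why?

Leading byte 0xD7 = 11010111 → 2-byte form.
Continuation bytes 0x9A=10011010 all match 10xxxxxx.
Decoded value 0x5DA is ≥ 0x80 (shortest form) and not a surrogate.

valid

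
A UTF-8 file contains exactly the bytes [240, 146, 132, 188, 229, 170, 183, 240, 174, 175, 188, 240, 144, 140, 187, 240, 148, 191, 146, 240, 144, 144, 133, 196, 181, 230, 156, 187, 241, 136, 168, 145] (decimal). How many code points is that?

9

Byte at offset 0: 0xF0 = 11110000 → 4-byte char (#1). Advance 4.
Byte at offset 4: 0xE5 = 11100101 → 3-byte char (#2). Advance 3.
Byte at offset 7: 0xF0 = 11110000 → 4-byte char (#3). Advance 4.
Byte at offset 11: 0xF0 = 11110000 → 4-byte char (#4). Advance 4.
Byte at offset 15: 0xF0 = 11110000 → 4-byte char (#5). Advance 4.
Byte at offset 19: 0xF0 = 11110000 → 4-byte char (#6). Advance 4.
Byte at offset 23: 0xC4 = 11000100 → 2-byte char (#7). Advance 2.
Byte at offset 25: 0xE6 = 11100110 → 3-byte char (#8). Advance 3.
Byte at offset 28: 0xF1 = 11110001 → 4-byte char (#9). Advance 4.
Reached end at offset 32 after 9 code points.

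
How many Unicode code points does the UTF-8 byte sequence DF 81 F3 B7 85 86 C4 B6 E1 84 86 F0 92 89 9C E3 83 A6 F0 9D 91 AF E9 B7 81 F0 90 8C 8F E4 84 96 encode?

Byte at offset 0: 0xDF = 11011111 → 2-byte char (#1). Advance 2.
Byte at offset 2: 0xF3 = 11110011 → 4-byte char (#2). Advance 4.
Byte at offset 6: 0xC4 = 11000100 → 2-byte char (#3). Advance 2.
Byte at offset 8: 0xE1 = 11100001 → 3-byte char (#4). Advance 3.
Byte at offset 11: 0xF0 = 11110000 → 4-byte char (#5). Advance 4.
Byte at offset 15: 0xE3 = 11100011 → 3-byte char (#6). Advance 3.
Byte at offset 18: 0xF0 = 11110000 → 4-byte char (#7). Advance 4.
Byte at offset 22: 0xE9 = 11101001 → 3-byte char (#8). Advance 3.
Byte at offset 25: 0xF0 = 11110000 → 4-byte char (#9). Advance 4.
Byte at offset 29: 0xE4 = 11100100 → 3-byte char (#10). Advance 3.
Reached end at offset 32 after 10 code points.

10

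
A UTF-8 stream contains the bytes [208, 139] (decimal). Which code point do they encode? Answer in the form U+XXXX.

U+040B

Leading byte 0xD0 = 11010000 matches 110xxxxx → 2-byte sequence.
Byte 1: 0xD0 = 11010000, payload 10000 (5 bits).
Byte 2: 0x8B = 10001011 (10xxxxxx ✓), payload 001011.
Concatenate: 10000001011 = 0x40B (11 bits → U+040B).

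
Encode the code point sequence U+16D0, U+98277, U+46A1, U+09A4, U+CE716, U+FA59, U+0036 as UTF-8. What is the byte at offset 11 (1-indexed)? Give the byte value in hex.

0xE0

1-indexed offset 11 is 0-indexed offset 10.
U+16D0 → 3-byte form E1 9B 90 at offsets 0–2.
U+98277 → 4-byte form F2 98 89 B7 at offsets 3–6.
U+46A1 → 3-byte form E4 9A A1 at offsets 7–9.
U+09A4 → 3-byte form E0 A6 A4 at offsets 10–12.
Offset 10 falls in char 4's range; it's byte 1 of E0 A6 A4 = 0xE0.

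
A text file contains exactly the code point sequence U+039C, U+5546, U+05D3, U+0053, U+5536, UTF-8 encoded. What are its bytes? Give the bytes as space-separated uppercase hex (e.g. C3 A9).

CE 9C E5 95 86 D7 93 53 E5 94 B6

U+039C: 2-byte form → CE 9C.
U+5546: 3-byte form → E5 95 86.
U+05D3: 2-byte form → D7 93.
U+0053: 1-byte form → 53.
U+5536: 3-byte form → E5 94 B6.
Concatenated (11 bytes): CE 9C E5 95 86 D7 93 53 E5 94 B6.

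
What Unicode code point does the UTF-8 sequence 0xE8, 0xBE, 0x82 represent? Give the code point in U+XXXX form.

U+8F82

Leading byte 0xE8 = 11101000 matches 1110xxxx → 3-byte sequence.
Byte 1: 0xE8 = 11101000, payload 1000 (4 bits).
Byte 2: 0xBE = 10111110 (10xxxxxx ✓), payload 111110.
Byte 3: 0x82 = 10000010 (10xxxxxx ✓), payload 000010.
Concatenate: 1000111110000010 = 0x8F82 (16 bits → U+8F82).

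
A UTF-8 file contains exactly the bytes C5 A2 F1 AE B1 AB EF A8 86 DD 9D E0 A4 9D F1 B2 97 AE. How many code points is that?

6

Byte at offset 0: 0xC5 = 11000101 → 2-byte char (#1). Advance 2.
Byte at offset 2: 0xF1 = 11110001 → 4-byte char (#2). Advance 4.
Byte at offset 6: 0xEF = 11101111 → 3-byte char (#3). Advance 3.
Byte at offset 9: 0xDD = 11011101 → 2-byte char (#4). Advance 2.
Byte at offset 11: 0xE0 = 11100000 → 3-byte char (#5). Advance 3.
Byte at offset 14: 0xF1 = 11110001 → 4-byte char (#6). Advance 4.
Reached end at offset 18 after 6 code points.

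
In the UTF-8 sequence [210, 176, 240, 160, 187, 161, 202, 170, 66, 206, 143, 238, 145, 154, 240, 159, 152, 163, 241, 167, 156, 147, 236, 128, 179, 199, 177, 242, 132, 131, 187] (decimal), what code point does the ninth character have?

Offset 0: leading byte 0xD2 = 11010010 → 2-byte char #1 = D2 B0.
Offset 2: leading byte 0xF0 = 11110000 → 4-byte char #2 = F0 A0 BB A1.
Offset 6: leading byte 0xCA = 11001010 → 2-byte char #3 = CA AA.
Offset 8: leading byte 0x42 = 01000010 → 1-byte char #4 = 42.
Offset 9: leading byte 0xCE = 11001110 → 2-byte char #5 = CE 8F.
Offset 11: leading byte 0xEE = 11101110 → 3-byte char #6 = EE 91 9A.
Offset 14: leading byte 0xF0 = 11110000 → 4-byte char #7 = F0 9F 98 A3.
Offset 18: leading byte 0xF1 = 11110001 → 4-byte char #8 = F1 A7 9C 93.
Offset 22: leading byte 0xEC = 11101100 → 3-byte char #9 = EC 80 B3.
Leading byte 0xEC = 11101100 matches 1110xxxx → 3-byte sequence.
Byte 1: 0xEC = 11101100, payload 1100 (4 bits).
Byte 2: 0x80 = 10000000 (10xxxxxx ✓), payload 000000.
Byte 3: 0xB3 = 10110011 (10xxxxxx ✓), payload 110011.
Concatenate: 1100000000110011 = 0xC033 (16 bits → U+C033).

U+C033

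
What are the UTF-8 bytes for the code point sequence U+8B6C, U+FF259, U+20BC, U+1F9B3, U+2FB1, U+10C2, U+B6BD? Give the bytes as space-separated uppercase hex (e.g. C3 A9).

U+8B6C: 3-byte form → E8 AD AC.
U+FF259: 4-byte form → F3 BF 89 99.
U+20BC: 3-byte form → E2 82 BC.
U+1F9B3: 4-byte form → F0 9F A6 B3.
U+2FB1: 3-byte form → E2 BE B1.
U+10C2: 3-byte form → E1 83 82.
U+B6BD: 3-byte form → EB 9A BD.
Concatenated (23 bytes): E8 AD AC F3 BF 89 99 E2 82 BC F0 9F A6 B3 E2 BE B1 E1 83 82 EB 9A BD.

E8 AD AC F3 BF 89 99 E2 82 BC F0 9F A6 B3 E2 BE B1 E1 83 82 EB 9A BD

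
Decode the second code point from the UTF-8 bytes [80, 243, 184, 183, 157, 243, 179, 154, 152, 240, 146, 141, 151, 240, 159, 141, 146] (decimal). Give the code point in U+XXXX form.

Offset 0: leading byte 0x50 = 01010000 → 1-byte char #1 = 50.
Offset 1: leading byte 0xF3 = 11110011 → 4-byte char #2 = F3 B8 B7 9D.
Leading byte 0xF3 = 11110011 matches 11110xxx → 4-byte sequence.
Byte 1: 0xF3 = 11110011, payload 011 (3 bits).
Byte 2: 0xB8 = 10111000 (10xxxxxx ✓), payload 111000.
Byte 3: 0xB7 = 10110111 (10xxxxxx ✓), payload 110111.
Byte 4: 0x9D = 10011101 (10xxxxxx ✓), payload 011101.
Concatenate: 011111000110111011101 = 0xF8DDD (21 bits → U+F8DDD).

U+F8DDD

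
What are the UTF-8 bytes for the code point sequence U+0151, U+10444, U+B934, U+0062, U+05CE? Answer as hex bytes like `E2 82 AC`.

U+0151: 2-byte form → C5 91.
U+10444: 4-byte form → F0 90 91 84.
U+B934: 3-byte form → EB A4 B4.
U+0062: 1-byte form → 62.
U+05CE: 2-byte form → D7 8E.
Concatenated (12 bytes): C5 91 F0 90 91 84 EB A4 B4 62 D7 8E.

C5 91 F0 90 91 84 EB A4 B4 62 D7 8E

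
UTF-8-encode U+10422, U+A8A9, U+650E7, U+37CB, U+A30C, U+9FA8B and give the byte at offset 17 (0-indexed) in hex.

U+10422 → 4-byte form F0 90 90 A2 at offsets 0–3.
U+A8A9 → 3-byte form EA A2 A9 at offsets 4–6.
U+650E7 → 4-byte form F1 A5 83 A7 at offsets 7–10.
U+37CB → 3-byte form E3 9F 8B at offsets 11–13.
U+A30C → 3-byte form EA 8C 8C at offsets 14–16.
U+9FA8B → 4-byte form F2 9F AA 8B at offsets 17–20.
Offset 17 falls in char 6's range; it's byte 1 of F2 9F AA 8B = 0xF2.

0xF2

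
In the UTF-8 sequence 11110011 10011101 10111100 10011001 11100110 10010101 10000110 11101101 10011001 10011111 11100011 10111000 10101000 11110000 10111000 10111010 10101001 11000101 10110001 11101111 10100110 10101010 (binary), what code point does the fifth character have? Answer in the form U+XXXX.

Offset 0: leading byte 0xF3 = 11110011 → 4-byte char #1 = F3 9D BC 99.
Offset 4: leading byte 0xE6 = 11100110 → 3-byte char #2 = E6 95 86.
Offset 7: leading byte 0xED = 11101101 → 3-byte char #3 = ED 99 9F.
Offset 10: leading byte 0xE3 = 11100011 → 3-byte char #4 = E3 B8 A8.
Offset 13: leading byte 0xF0 = 11110000 → 4-byte char #5 = F0 B8 BA A9.
Leading byte 0xF0 = 11110000 matches 11110xxx → 4-byte sequence.
Byte 1: 0xF0 = 11110000, payload 000 (3 bits).
Byte 2: 0xB8 = 10111000 (10xxxxxx ✓), payload 111000.
Byte 3: 0xBA = 10111010 (10xxxxxx ✓), payload 111010.
Byte 4: 0xA9 = 10101001 (10xxxxxx ✓), payload 101001.
Concatenate: 000111000111010101001 = 0x38EA9 (21 bits → U+38EA9).

U+38EA9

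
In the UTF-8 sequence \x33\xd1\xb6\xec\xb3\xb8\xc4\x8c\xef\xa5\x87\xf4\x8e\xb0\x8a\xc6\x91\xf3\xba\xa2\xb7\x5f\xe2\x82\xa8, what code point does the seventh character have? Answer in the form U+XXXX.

U+0191

Offset 0: leading byte 0x33 = 00110011 → 1-byte char #1 = 33.
Offset 1: leading byte 0xD1 = 11010001 → 2-byte char #2 = D1 B6.
Offset 3: leading byte 0xEC = 11101100 → 3-byte char #3 = EC B3 B8.
Offset 6: leading byte 0xC4 = 11000100 → 2-byte char #4 = C4 8C.
Offset 8: leading byte 0xEF = 11101111 → 3-byte char #5 = EF A5 87.
Offset 11: leading byte 0xF4 = 11110100 → 4-byte char #6 = F4 8E B0 8A.
Offset 15: leading byte 0xC6 = 11000110 → 2-byte char #7 = C6 91.
Leading byte 0xC6 = 11000110 matches 110xxxxx → 2-byte sequence.
Byte 1: 0xC6 = 11000110, payload 00110 (5 bits).
Byte 2: 0x91 = 10010001 (10xxxxxx ✓), payload 010001.
Concatenate: 00110010001 = 0x191 (11 bits → U+0191).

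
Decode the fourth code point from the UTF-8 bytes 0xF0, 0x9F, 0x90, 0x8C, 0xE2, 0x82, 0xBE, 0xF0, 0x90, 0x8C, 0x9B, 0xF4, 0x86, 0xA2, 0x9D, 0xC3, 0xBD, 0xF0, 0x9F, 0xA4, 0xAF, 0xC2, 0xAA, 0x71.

Offset 0: leading byte 0xF0 = 11110000 → 4-byte char #1 = F0 9F 90 8C.
Offset 4: leading byte 0xE2 = 11100010 → 3-byte char #2 = E2 82 BE.
Offset 7: leading byte 0xF0 = 11110000 → 4-byte char #3 = F0 90 8C 9B.
Offset 11: leading byte 0xF4 = 11110100 → 4-byte char #4 = F4 86 A2 9D.
Leading byte 0xF4 = 11110100 matches 11110xxx → 4-byte sequence.
Byte 1: 0xF4 = 11110100, payload 100 (3 bits).
Byte 2: 0x86 = 10000110 (10xxxxxx ✓), payload 000110.
Byte 3: 0xA2 = 10100010 (10xxxxxx ✓), payload 100010.
Byte 4: 0x9D = 10011101 (10xxxxxx ✓), payload 011101.
Concatenate: 100000110100010011101 = 0x10689D (21 bits → U+10689D).

U+10689D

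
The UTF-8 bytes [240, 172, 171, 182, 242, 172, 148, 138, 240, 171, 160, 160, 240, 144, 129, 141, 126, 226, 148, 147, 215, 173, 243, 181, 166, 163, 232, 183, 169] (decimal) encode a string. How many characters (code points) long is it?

9

Byte at offset 0: 0xF0 = 11110000 → 4-byte char (#1). Advance 4.
Byte at offset 4: 0xF2 = 11110010 → 4-byte char (#2). Advance 4.
Byte at offset 8: 0xF0 = 11110000 → 4-byte char (#3). Advance 4.
Byte at offset 12: 0xF0 = 11110000 → 4-byte char (#4). Advance 4.
Byte at offset 16: 0x7E = 01111110 → 1-byte char (#5). Advance 1.
Byte at offset 17: 0xE2 = 11100010 → 3-byte char (#6). Advance 3.
Byte at offset 20: 0xD7 = 11010111 → 2-byte char (#7). Advance 2.
Byte at offset 22: 0xF3 = 11110011 → 4-byte char (#8). Advance 4.
Byte at offset 26: 0xE8 = 11101000 → 3-byte char (#9). Advance 3.
Reached end at offset 29 after 9 code points.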